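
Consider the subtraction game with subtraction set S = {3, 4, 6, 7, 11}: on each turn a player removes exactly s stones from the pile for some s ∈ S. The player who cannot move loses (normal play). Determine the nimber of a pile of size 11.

n :  0  1  2  3  4  5  6  7  8  9 10 11
G :  0  0  0  1  1  1  2  2  2  3  0  3

3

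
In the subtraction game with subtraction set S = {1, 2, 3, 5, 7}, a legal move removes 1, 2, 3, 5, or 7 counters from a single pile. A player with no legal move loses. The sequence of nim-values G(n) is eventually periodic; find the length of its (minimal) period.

4

n :  0  1  2  3  4  5  6  7  8  9 10 11 12 13 14
G :  0  1  2  3  0  1  2  3  0  1  2  3  0  1  2
G(n+4) = G(n) holds for n = 0,…,6 (a full window of length max(S) = 7), so the sequence is purely periodic with period 4.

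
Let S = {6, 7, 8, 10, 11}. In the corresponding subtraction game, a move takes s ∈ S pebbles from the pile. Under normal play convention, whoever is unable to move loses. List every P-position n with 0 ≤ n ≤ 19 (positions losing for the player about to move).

0, 1, 2, 3, 4, 5, 17, 18, 19

G(0) = 0
G(1) = mex{} = 0
G(2) = mex{} = 0
G(3) = mex{} = 0
G(4) = mex{} = 0
G(5) = mex{} = 0
G(6) = mex{0} = 1
G(7) = mex{0,0} = 1
G(8) = mex{0,0,0} = 1
G(9) = mex{0,0,0} = 1
G(10) = mex{0,0,0,0} = 1
G(11) = mex{0,0,0,0,0} = 1
G(12) = mex{1,0,0,0,0} = 2
G(13) = mex{1,1,0,0,0} = 2
G(14) = mex{1,1,1,0,0} = 2
G(15) = mex{1,1,1,0,0} = 2
G(16) = mex{1,1,1,1,0} = 2
G(17) = mex{1,1,1,1,1} = 0
G(18) = mex{2,1,1,1,1} = 0
G(19) = mex{2,2,1,1,1} = 0
P-positions are exactly the n with G(n) = 0.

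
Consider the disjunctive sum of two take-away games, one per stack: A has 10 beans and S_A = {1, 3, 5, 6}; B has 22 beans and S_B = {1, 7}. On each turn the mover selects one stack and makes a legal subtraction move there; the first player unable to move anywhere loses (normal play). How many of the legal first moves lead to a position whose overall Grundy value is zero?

Stack A, S = {1, 3, 5, 6}:
n :  0  1  2  3  4  5  6  7  8  9 10
G :  0  1  0  1  0  1  2  3  2  3  2
G_A(10) = 2.
Stack B, S = {1, 7}:
G(0) = 0
G(1) = mex{0} = 1
G(2) = mex{1} = 0
G(3) = mex{0} = 1
G(4) = mex{1} = 0
G(5) = mex{0} = 1
G(6) = mex{1} = 0
G(7) = mex{0,0} = 1
G(8) = mex{1,1} = 0
G(9) = mex{0,0} = 1
G(10) = mex{1,1} = 0
G(11) = mex{0,0} = 1
G(12) = mex{1,1} = 0
G(13) = mex{0,0} = 1
G(14) = mex{1,1} = 0
G(15) = mex{0,0} = 1
G(16) = mex{1,1} = 0
G(17) = mex{0,0} = 1
G(18) = mex{1,1} = 0
G(19) = mex{0,0} = 1
G(20) = mex{1,1} = 0
G(21) = mex{0,0} = 1
G(22) = mex{1,1} = 0
G_B(22) = 0.
Combined Grundy value = 2 ⊕ 0 = 2.
A winning move leaves total XOR = 0, i.e. changes one component's Grundy value g to g ⊕ X where X is the current total.
Stack A: need g' = 2⊕2 = 0. Options: 10−1→G=3, 10−3→G=3, 10−5→G=1, 10−6→G=0. Hits: 1.
Stack B: need g' = 0⊕2 = 2. Options: 22−1→G=1, 22−7→G=1. Hits: 0.

1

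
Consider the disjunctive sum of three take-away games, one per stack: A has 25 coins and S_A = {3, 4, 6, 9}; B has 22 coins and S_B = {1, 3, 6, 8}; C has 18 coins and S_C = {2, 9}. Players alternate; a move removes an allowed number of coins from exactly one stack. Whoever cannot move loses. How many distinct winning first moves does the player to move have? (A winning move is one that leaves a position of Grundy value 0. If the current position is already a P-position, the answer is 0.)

Stack A, S = {3, 4, 6, 9}:
n :  0  1  2  3  4  5  6  7  8  9 10 11 12 13 14 15 16 17 18 19 20 21 22 23 24 25
G :  0  0  0  1  1  1  2  2  2  3  3  3  0  0  0  1  1  1  2  2  2  3  3  3  0  0
G_A(25) = 0.
Stack B, S = {1, 3, 6, 8}:
G(0) = 0
G(1) = mex{0} = 1
G(2) = mex{1} = 0
G(3) = mex{0,0} = 1
G(4) = mex{1,1} = 0
G(5) = mex{0,0} = 1
G(6) = mex{1,1,0} = 2
G(7) = mex{2,0,1} = 3
G(8) = mex{3,1,0,0} = 2
G(9) = mex{2,2,1,1} = 0
G(10) = mex{0,3,0,0} = 1
G(11) = mex{1,2,1,1} = 0
G(12) = mex{0,0,2,0} = 1
G(13) = mex{1,1,3,1} = 0
G(14) = mex{0,0,2,2} = 1
G(15) = mex{1,1,0,3} = 2
G(16) = mex{2,0,1,2} = 3
G(17) = mex{3,1,0,0} = 2
G(18) = mex{2,2,1,1} = 0
G(19) = mex{0,3,0,0} = 1
G(20) = mex{1,2,1,1} = 0
G(21) = mex{0,0,2,0} = 1
G(22) = mex{1,1,3,1} = 0
G_B(22) = 0.
Stack C, S = {2, 9}:
n :  0  1  2  3  4  5  6  7  8  9 10 11 12 13 14 15 16 17 18
G :  0  0  1  1  0  0  1  1  0  2  1  0  0  1  1  0  0  1  1
G_C(18) = 1.
Combined Grundy value = 0 ⊕ 0 ⊕ 1 = 1.
A winning move leaves total XOR = 0, i.e. changes one component's Grundy value g to g ⊕ X where X is the current total.
Stack A: need g' = 0⊕1 = 1. Options: 25−3→G=3, 25−4→G=3, 25−6→G=2, 25−9→G=1. Hits: 1.
Stack B: need g' = 0⊕1 = 1. Options: 22−1→G=1, 22−3→G=1, 22−6→G=3, 22−8→G=1. Hits: 3.
Stack C: need g' = 1⊕1 = 0. Options: 18−2→G=0, 18−9→G=2. Hits: 1.

5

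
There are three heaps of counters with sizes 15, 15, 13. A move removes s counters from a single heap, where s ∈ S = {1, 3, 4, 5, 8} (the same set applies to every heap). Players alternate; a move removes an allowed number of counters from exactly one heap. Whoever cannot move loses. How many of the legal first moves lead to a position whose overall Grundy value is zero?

All heaps use S = {1, 3, 4, 5, 8}:
G(0) = 0
G(1) = mex{0} = 1
G(2) = mex{1} = 0
G(3) = mex{0,0} = 1
G(4) = mex{1,1,0} = 2
G(5) = mex{2,0,1,0} = 3
G(6) = mex{3,1,0,1} = 2
G(7) = mex{2,2,1,0} = 3
G(8) = mex{3,3,2,1,0} = 4
G(9) = mex{4,2,3,2,1} = 0
G(10) = mex{0,3,2,3,0} = 1
G(11) = mex{1,4,3,2,1} = 0
G(12) = mex{0,0,4,3,2} = 1
G(13) = mex{1,1,0,4,3} = 2
G(14) = mex{2,0,1,0,2} = 3
G(15) = mex{3,1,0,1,3} = 2
Heap A: G(15) = 2.
Heap B: G(15) = 2.
Heap C: G(13) = 2.
Combined Grundy value = 2 ⊕ 2 ⊕ 2 = 2.
A winning move leaves total XOR = 0, i.e. changes one component's Grundy value g to g ⊕ X where X is the current total.
Heap A: need g' = 2⊕2 = 0. Options: 15−1→G=3, 15−3→G=1, 15−4→G=0, 15−5→G=1, 15−8→G=3. Hits: 1.
Heap B: need g' = 2⊕2 = 0. Options: 15−1→G=3, 15−3→G=1, 15−4→G=0, 15−5→G=1, 15−8→G=3. Hits: 1.
Heap C: need g' = 2⊕2 = 0. Options: 13−1→G=1, 13−3→G=1, 13−4→G=0, 13−5→G=4, 13−8→G=3. Hits: 1.

3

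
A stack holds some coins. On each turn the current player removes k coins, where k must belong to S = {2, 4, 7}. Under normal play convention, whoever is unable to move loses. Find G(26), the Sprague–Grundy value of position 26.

n :  0  1  2  3  4  5  6  7  8  9 10 11 12 13 14 15 16 17 18 19 20 21 22 23 24 25 26
G :  0  0  1  1  2  2  0  3  1  0  2  1  0  2  1  0  2  1  0  2  1  0  2  1  0  2  1

1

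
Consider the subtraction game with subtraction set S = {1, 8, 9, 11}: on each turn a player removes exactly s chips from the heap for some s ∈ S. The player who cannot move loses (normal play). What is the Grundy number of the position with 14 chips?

n :  0  1  2  3  4  5  6  7  8  9 10 11 12 13 14
G :  0  1  0  1  0  1  0  1  2  3  2  3  2  3  2

2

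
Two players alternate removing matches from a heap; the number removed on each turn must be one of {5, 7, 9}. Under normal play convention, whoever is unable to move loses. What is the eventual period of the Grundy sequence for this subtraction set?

n :  0  1  2  3  4  5  6  7  8  9 10 11 12 13 14 15 16 17 18 19 20 21 22 23 24 25 26 27 28 29
G :  0  0  0  0  0  1  1  1  1  1  2  2  2  2  0  0  0  0  0  1  1  1  1  1  2  2  2  2  0  0
G(n+14) = G(n) holds for n = 0,…,8 (a full window of length max(S) = 9), so the sequence is purely periodic with period 14.

14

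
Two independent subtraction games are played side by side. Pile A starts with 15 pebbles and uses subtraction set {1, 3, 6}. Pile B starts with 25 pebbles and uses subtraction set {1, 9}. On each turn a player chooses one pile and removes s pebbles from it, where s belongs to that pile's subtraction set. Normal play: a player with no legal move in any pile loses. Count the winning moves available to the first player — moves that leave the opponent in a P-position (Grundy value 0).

2

Pile A, S = {1, 3, 6}:
G(0) = 0
G(1) = mex{0} = 1
G(2) = mex{1} = 0
G(3) = mex{0,0} = 1
G(4) = mex{1,1} = 0
G(5) = mex{0,0} = 1
G(6) = mex{1,1,0} = 2
G(7) = mex{2,0,1} = 3
G(8) = mex{3,1,0} = 2
G(9) = mex{2,2,1} = 0
G(10) = mex{0,3,0} = 1
G(11) = mex{1,2,1} = 0
G(12) = mex{0,0,2} = 1
G(13) = mex{1,1,3} = 0
G(14) = mex{0,0,2} = 1
G(15) = mex{1,1,0} = 2
G_A(15) = 2.
Pile B, S = {1, 9}:
n :  0  1  2  3  4  5  6  7  8  9 10 11 12 13 14 15 16 17 18 19 20 21 22 23 24 25
G :  0  1  0  1  0  1  0  1  0  1  0  1  0  1  0  1  0  1  0  1  0  1  0  1  0  1
G_B(25) = 1.
Combined Grundy value = 2 ⊕ 1 = 3.
A winning move leaves total XOR = 0, i.e. changes one component's Grundy value g to g ⊕ X where X is the current total.
Pile A: need g' = 2⊕3 = 1. Options: 15−1→G=1, 15−3→G=1, 15−6→G=0. Hits: 2.
Pile B: need g' = 1⊕3 = 2. Options: 25−1→G=0, 25−9→G=0. Hits: 0.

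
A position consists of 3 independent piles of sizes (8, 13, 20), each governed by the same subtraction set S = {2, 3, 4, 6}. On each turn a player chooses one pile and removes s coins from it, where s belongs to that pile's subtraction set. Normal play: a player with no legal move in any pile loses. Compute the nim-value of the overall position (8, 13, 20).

0

All piles use S = {2, 3, 4, 6}:
G(0) = 0
G(1) = mex{} = 0
G(2) = mex{0} = 1
G(3) = mex{0,0} = 1
G(4) = mex{1,0,0} = 2
G(5) = mex{1,1,0} = 2
G(6) = mex{2,1,1,0} = 3
G(7) = mex{2,2,1,0} = 3
G(8) = mex{3,2,2,1} = 0
G(9) = mex{3,3,2,1} = 0
G(10) = mex{0,3,3,2} = 1
G(11) = mex{0,0,3,2} = 1
G(12) = mex{1,0,0,3} = 2
G(13) = mex{1,1,0,3} = 2
G(14) = mex{2,1,1,0} = 3
G(15) = mex{2,2,1,0} = 3
G(16) = mex{3,2,2,1} = 0
G(17) = mex{3,3,2,1} = 0
G(18) = mex{0,3,3,2} = 1
G(19) = mex{0,0,3,2} = 1
G(20) = mex{1,0,0,3} = 2
Pile A: G(8) = 0.
Pile B: G(13) = 2.
Pile C: G(20) = 2.
Combined Grundy value = 0 ⊕ 2 ⊕ 2 = 0.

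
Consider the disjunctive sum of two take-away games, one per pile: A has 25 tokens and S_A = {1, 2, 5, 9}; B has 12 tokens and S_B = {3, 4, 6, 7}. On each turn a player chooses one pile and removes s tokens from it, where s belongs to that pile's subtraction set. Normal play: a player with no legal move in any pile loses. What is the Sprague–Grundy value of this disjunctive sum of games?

2

Pile A, S = {1, 2, 5, 9}:
G(0) = 0
G(1) = mex{0} = 1
G(2) = mex{1,0} = 2
G(3) = mex{2,1} = 0
G(4) = mex{0,2} = 1
G(5) = mex{1,0,0} = 2
G(6) = mex{2,1,1} = 0
G(7) = mex{0,2,2} = 1
G(8) = mex{1,0,0} = 2
G(9) = mex{2,1,1,0} = 3
G(10) = mex{3,2,2,1} = 0
G(11) = mex{0,3,0,2} = 1
G(12) = mex{1,0,1,0} = 2
G(13) = mex{2,1,2,1} = 0
G(14) = mex{0,2,3,2} = 1
G(15) = mex{1,0,0,0} = 2
G(16) = mex{2,1,1,1} = 0
G(17) = mex{0,2,2,2} = 1
G(18) = mex{1,0,0,3} = 2
G(19) = mex{2,1,1,0} = 3
G(20) = mex{3,2,2,1} = 0
G(21) = mex{0,3,0,2} = 1
G(22) = mex{1,0,1,0} = 2
G(23) = mex{2,1,2,1} = 0
G(24) = mex{0,2,3,2} = 1
G(25) = mex{1,0,0,0} = 2
G_A(25) = 2.
Pile B, S = {3, 4, 6, 7}:
n :  0  1  2  3  4  5  6  7  8  9 10 11 12
G :  0  0  0  1  1  1  2  2  2  3  0  0  0
G_B(12) = 0.
Combined Grundy value = 2 ⊕ 0 = 2.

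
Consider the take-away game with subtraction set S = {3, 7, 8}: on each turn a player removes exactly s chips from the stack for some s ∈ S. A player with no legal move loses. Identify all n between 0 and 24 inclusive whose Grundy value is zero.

0, 1, 2, 6, 11, 12, 16, 17, 21, 22

G(0) = 0
G(1) = mex{} = 0
G(2) = mex{} = 0
G(3) = mex{0} = 1
G(4) = mex{0} = 1
G(5) = mex{0} = 1
G(6) = mex{1} = 0
G(7) = mex{1,0} = 2
G(8) = mex{1,0,0} = 2
G(9) = mex{0,0,0} = 1
G(10) = mex{2,1,0} = 3
G(11) = mex{2,1,1} = 0
G(12) = mex{1,1,1} = 0
G(13) = mex{3,0,1} = 2
G(14) = mex{0,2,0} = 1
G(15) = mex{0,2,2} = 1
G(16) = mex{2,1,2} = 0
G(17) = mex{1,3,1} = 0
G(18) = mex{1,0,3} = 2
G(19) = mex{0,0,0} = 1
G(20) = mex{0,2,0} = 1
G(21) = mex{2,1,2} = 0
G(22) = mex{1,1,1} = 0
G(23) = mex{1,0,1} = 2
G(24) = mex{0,0,0} = 1
P-positions are exactly the n with G(n) = 0.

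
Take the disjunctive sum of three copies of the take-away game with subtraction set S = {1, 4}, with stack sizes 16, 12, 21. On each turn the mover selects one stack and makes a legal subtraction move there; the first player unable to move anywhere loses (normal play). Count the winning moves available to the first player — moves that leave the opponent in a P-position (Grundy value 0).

0

All stacks use S = {1, 4}:
n :  0  1  2  3  4  5  6  7  8  9 10 11 12 13 14 15 16 17 18 19 20 21
G :  0  1  0  1  2  0  1  0  1  2  0  1  0  1  2  0  1  0  1  2  0  1
Stack A: G(16) = 1.
Stack B: G(12) = 0.
Stack C: G(21) = 1.
Combined Grundy value = 1 ⊕ 0 ⊕ 1 = 0.
A winning move leaves total XOR = 0, i.e. changes one component's Grundy value g to g ⊕ X where X is the current total.
Stack A: target g' = 1⊕0 = 1, but every legal move changes the Grundy value (mex property), so 0 moves.
Stack B: target g' = 0⊕0 = 0, but every legal move changes the Grundy value (mex property), so 0 moves.
Stack C: target g' = 1⊕0 = 1, but every legal move changes the Grundy value (mex property), so 0 moves.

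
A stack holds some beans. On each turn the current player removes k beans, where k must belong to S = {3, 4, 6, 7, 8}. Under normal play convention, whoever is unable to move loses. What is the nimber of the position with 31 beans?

n :  0  1  2  3  4  5  6  7  8  9 10 11 12 13 14 15 16 17 18 19 20 21 22 23 24 25 26 27 28 29 30 31
G :  0  0  0  1  1  1  2  2  2  3  3  0  0  0  1  1  1  2  2  2  3  3  0  0  0  1  1  1  2  2  2  3

3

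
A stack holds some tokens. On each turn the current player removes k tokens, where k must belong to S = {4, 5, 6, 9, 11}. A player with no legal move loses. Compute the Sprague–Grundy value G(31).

0

n :  0  1  2  3  4  5  6  7  8  9 10 11 12 13 14 15 16 17 18 19 20 21 22 23 24 25 26 27 28 29 30 31
G :  0  0  0  0  1  1  1  1  2  2  2  2  3  3  3  0  0  0  0  1  1  1  1  2  2  2  2  3  3  3  0  0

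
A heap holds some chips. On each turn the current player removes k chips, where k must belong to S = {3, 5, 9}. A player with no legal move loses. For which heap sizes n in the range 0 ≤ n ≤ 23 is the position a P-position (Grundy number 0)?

n :  0  1  2  3  4  5  6  7  8  9 10 11 12 13 14 15 16 17 18 19 20 21 22 23
G :  0  0  0  1  1  1  2  2  0  3  3  1  0  2  0  1  0  1  0  1  0  1  0  1
P-positions are exactly the n with G(n) = 0.

0, 1, 2, 8, 12, 14, 16, 18, 20, 22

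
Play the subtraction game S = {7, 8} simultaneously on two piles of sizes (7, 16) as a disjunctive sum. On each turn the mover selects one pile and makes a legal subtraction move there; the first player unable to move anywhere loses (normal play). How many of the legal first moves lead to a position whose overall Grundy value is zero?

3

All piles use S = {7, 8}:
G(0) = 0
G(1) = mex{} = 0
G(2) = mex{} = 0
G(3) = mex{} = 0
G(4) = mex{} = 0
G(5) = mex{} = 0
G(6) = mex{} = 0
G(7) = mex{0} = 1
G(8) = mex{0,0} = 1
G(9) = mex{0,0} = 1
G(10) = mex{0,0} = 1
G(11) = mex{0,0} = 1
G(12) = mex{0,0} = 1
G(13) = mex{0,0} = 1
G(14) = mex{1,0} = 2
G(15) = mex{1,1} = 0
G(16) = mex{1,1} = 0
Pile A: G(7) = 1.
Pile B: G(16) = 0.
Combined Grundy value = 1 ⊕ 0 = 1.
A winning move leaves total XOR = 0, i.e. changes one component's Grundy value g to g ⊕ X where X is the current total.
Pile A: need g' = 1⊕1 = 0. Options: 7−7→G=0. Hits: 1.
Pile B: need g' = 0⊕1 = 1. Options: 16−7→G=1, 16−8→G=1. Hits: 2.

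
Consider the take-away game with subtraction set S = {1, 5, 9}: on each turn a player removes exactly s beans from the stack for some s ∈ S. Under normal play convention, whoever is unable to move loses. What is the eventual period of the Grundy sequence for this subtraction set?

n :  0  1  2  3  4  5  6  7  8  9 10 11 12 13 14
G :  0  1  0  1  0  1  0  1  0  1  0  1  0  1  0
G(n+2) = G(n) holds for n = 0,…,8 (a full window of length max(S) = 9), so the sequence is purely periodic with period 2.

2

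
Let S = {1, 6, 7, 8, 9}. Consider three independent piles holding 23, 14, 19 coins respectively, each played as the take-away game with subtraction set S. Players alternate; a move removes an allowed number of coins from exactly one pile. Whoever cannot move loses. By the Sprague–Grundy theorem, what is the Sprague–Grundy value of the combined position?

All piles use S = {1, 6, 7, 8, 9}:
G(0) = 0
G(1) = mex{0} = 1
G(2) = mex{1} = 0
G(3) = mex{0} = 1
G(4) = mex{1} = 0
G(5) = mex{0} = 1
G(6) = mex{1,0} = 2
G(7) = mex{2,1,0} = 3
G(8) = mex{3,0,1,0} = 2
G(9) = mex{2,1,0,1,0} = 3
G(10) = mex{3,0,1,0,1} = 2
G(11) = mex{2,1,0,1,0} = 3
G(12) = mex{3,2,1,0,1} = 4
G(13) = mex{4,3,2,1,0} = 5
G(14) = mex{5,2,3,2,1} = 0
G(15) = mex{0,3,2,3,2} = 1
G(16) = mex{1,2,3,2,3} = 0
G(17) = mex{0,3,2,3,2} = 1
G(18) = mex{1,4,3,2,3} = 0
G(19) = mex{0,5,4,3,2} = 1
G(20) = mex{1,0,5,4,3} = 2
G(21) = mex{2,1,0,5,4} = 3
G(22) = mex{3,0,1,0,5} = 2
G(23) = mex{2,1,0,1,0} = 3
Pile A: G(23) = 3.
Pile B: G(14) = 0.
Pile C: G(19) = 1.
Combined Grundy value = 3 ⊕ 0 ⊕ 1 = 2.

2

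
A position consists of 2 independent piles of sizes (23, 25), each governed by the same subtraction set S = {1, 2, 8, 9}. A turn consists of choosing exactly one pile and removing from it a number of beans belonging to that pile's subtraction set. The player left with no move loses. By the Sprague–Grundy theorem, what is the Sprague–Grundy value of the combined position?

2

All piles use S = {1, 2, 8, 9}:
n :  0  1  2  3  4  5  6  7  8  9 10 11 12 13 14 15 16 17 18 19 20 21 22 23 24 25
G :  0  1  2  0  1  2  0  1  2  3  0  1  2  0  1  2  0  1  2  3  0  1  2  0  1  2
Pile A: G(23) = 0.
Pile B: G(25) = 2.
Combined Grundy value = 0 ⊕ 2 = 2.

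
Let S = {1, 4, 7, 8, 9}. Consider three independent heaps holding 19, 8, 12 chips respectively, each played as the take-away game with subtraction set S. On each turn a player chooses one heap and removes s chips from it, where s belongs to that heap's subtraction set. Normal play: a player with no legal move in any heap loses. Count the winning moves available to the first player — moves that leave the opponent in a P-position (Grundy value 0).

1

All heaps use S = {1, 4, 7, 8, 9}:
n :  0  1  2  3  4  5  6  7  8  9 10 11 12 13 14 15 16 17 18 19
G :  0  1  0  1  2  0  1  2  3  2  3  4  5  3  4  0  1  0  1  2
Heap A: G(19) = 2.
Heap B: G(8) = 3.
Heap C: G(12) = 5.
Combined Grundy value = 2 ⊕ 3 ⊕ 5 = 4.
A winning move leaves total XOR = 0, i.e. changes one component's Grundy value g to g ⊕ X where X is the current total.
Heap A: need g' = 2⊕4 = 6. Options: 19−1→G=1, 19−4→G=0, 19−7→G=5, 19−8→G=4, 19−9→G=3. Hits: 0.
Heap B: need g' = 3⊕4 = 7. Options: 8−1→G=2, 8−4→G=2, 8−7→G=1, 8−8→G=0. Hits: 0.
Heap C: need g' = 5⊕4 = 1. Options: 12−1→G=4, 12−4→G=3, 12−7→G=0, 12−8→G=2, 12−9→G=1. Hits: 1.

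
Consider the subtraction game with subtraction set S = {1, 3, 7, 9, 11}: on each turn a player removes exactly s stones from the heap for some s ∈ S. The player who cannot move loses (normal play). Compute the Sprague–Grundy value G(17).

G(0) = 0
G(1) = mex{0} = 1
G(2) = mex{1} = 0
G(3) = mex{0,0} = 1
G(4) = mex{1,1} = 0
G(5) = mex{0,0} = 1
G(6) = mex{1,1} = 0
G(7) = mex{0,0,0} = 1
G(8) = mex{1,1,1} = 0
G(9) = mex{0,0,0,0} = 1
G(10) = mex{1,1,1,1} = 0
G(11) = mex{0,0,0,0,0} = 1
G(12) = mex{1,1,1,1,1} = 0
G(13) = mex{0,0,0,0,0} = 1
G(14) = mex{1,1,1,1,1} = 0
G(15) = mex{0,0,0,0,0} = 1
G(16) = mex{1,1,1,1,1} = 0
G(17) = mex{0,0,0,0,0} = 1

1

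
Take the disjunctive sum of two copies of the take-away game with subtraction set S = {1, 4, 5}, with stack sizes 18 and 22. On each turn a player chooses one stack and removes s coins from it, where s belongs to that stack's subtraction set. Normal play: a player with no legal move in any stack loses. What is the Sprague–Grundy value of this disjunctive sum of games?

All stacks use S = {1, 4, 5}:
G(0) = 0
G(1) = mex{0} = 1
G(2) = mex{1} = 0
G(3) = mex{0} = 1
G(4) = mex{1,0} = 2
G(5) = mex{2,1,0} = 3
G(6) = mex{3,0,1} = 2
G(7) = mex{2,1,0} = 3
G(8) = mex{3,2,1} = 0
G(9) = mex{0,3,2} = 1
G(10) = mex{1,2,3} = 0
G(11) = mex{0,3,2} = 1
G(12) = mex{1,0,3} = 2
G(13) = mex{2,1,0} = 3
G(14) = mex{3,0,1} = 2
G(15) = mex{2,1,0} = 3
G(16) = mex{3,2,1} = 0
G(17) = mex{0,3,2} = 1
G(18) = mex{1,2,3} = 0
G(19) = mex{0,3,2} = 1
G(20) = mex{1,0,3} = 2
G(21) = mex{2,1,0} = 3
G(22) = mex{3,0,1} = 2
Stack A: G(18) = 0.
Stack B: G(22) = 2.
Combined Grundy value = 0 ⊕ 2 = 2.

2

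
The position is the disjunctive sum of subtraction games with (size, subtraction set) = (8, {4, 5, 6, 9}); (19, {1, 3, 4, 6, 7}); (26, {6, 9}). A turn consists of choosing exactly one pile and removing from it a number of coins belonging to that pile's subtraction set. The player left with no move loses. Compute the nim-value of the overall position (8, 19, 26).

Pile A, S = {4, 5, 6, 9}:
n : 0 1 2 3 4 5 6 7 8
G : 0 0 0 0 1 1 1 1 2
G_A(8) = 2.
Pile B, S = {1, 3, 4, 6, 7}:
n :  0  1  2  3  4  5  6  7  8  9 10 11 12 13 14 15 16 17 18 19
G :  0  1  0  1  2  3  2  3  4  5  0  1  0  1  2  3  2  3  4  5
G_B(19) = 5.
Pile C, S = {6, 9}:
G(0) = 0
G(1) = mex{} = 0
G(2) = mex{} = 0
G(3) = mex{} = 0
G(4) = mex{} = 0
G(5) = mex{} = 0
G(6) = mex{0} = 1
G(7) = mex{0} = 1
G(8) = mex{0} = 1
G(9) = mex{0,0} = 1
G(10) = mex{0,0} = 1
G(11) = mex{0,0} = 1
G(12) = mex{1,0} = 2
G(13) = mex{1,0} = 2
G(14) = mex{1,0} = 2
G(15) = mex{1,1} = 0
G(16) = mex{1,1} = 0
G(17) = mex{1,1} = 0
G(18) = mex{2,1} = 0
G(19) = mex{2,1} = 0
G(20) = mex{2,1} = 0
G(21) = mex{0,2} = 1
G(22) = mex{0,2} = 1
G(23) = mex{0,2} = 1
G(24) = mex{0,0} = 1
G(25) = mex{0,0} = 1
G(26) = mex{0,0} = 1
G_C(26) = 1.
Combined Grundy value = 2 ⊕ 5 ⊕ 1 = 6.

6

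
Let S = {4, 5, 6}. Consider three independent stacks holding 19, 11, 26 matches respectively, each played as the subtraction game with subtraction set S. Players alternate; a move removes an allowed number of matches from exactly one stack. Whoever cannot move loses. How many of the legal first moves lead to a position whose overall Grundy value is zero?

2

All stacks use S = {4, 5, 6}:
G(0) = 0
G(1) = mex{} = 0
G(2) = mex{} = 0
G(3) = mex{} = 0
G(4) = mex{0} = 1
G(5) = mex{0,0} = 1
G(6) = mex{0,0,0} = 1
G(7) = mex{0,0,0} = 1
G(8) = mex{1,0,0} = 2
G(9) = mex{1,1,0} = 2
G(10) = mex{1,1,1} = 0
G(11) = mex{1,1,1} = 0
G(12) = mex{2,1,1} = 0
G(13) = mex{2,2,1} = 0
G(14) = mex{0,2,2} = 1
G(15) = mex{0,0,2} = 1
G(16) = mex{0,0,0} = 1
G(17) = mex{0,0,0} = 1
G(18) = mex{1,0,0} = 2
G(19) = mex{1,1,0} = 2
G(20) = mex{1,1,1} = 0
G(21) = mex{1,1,1} = 0
G(22) = mex{2,1,1} = 0
G(23) = mex{2,2,1} = 0
G(24) = mex{0,2,2} = 1
G(25) = mex{0,0,2} = 1
G(26) = mex{0,0,0} = 1
Stack A: G(19) = 2.
Stack B: G(11) = 0.
Stack C: G(26) = 1.
Combined Grundy value = 2 ⊕ 0 ⊕ 1 = 3.
A winning move leaves total XOR = 0, i.e. changes one component's Grundy value g to g ⊕ X where X is the current total.
Stack A: need g' = 2⊕3 = 1. Options: 19−4→G=1, 19−5→G=1, 19−6→G=0. Hits: 2.
Stack B: need g' = 0⊕3 = 3. Options: 11−4→G=1, 11−5→G=1, 11−6→G=1. Hits: 0.
Stack C: need g' = 1⊕3 = 2. Options: 26−4→G=0, 26−5→G=0, 26−6→G=0. Hits: 0.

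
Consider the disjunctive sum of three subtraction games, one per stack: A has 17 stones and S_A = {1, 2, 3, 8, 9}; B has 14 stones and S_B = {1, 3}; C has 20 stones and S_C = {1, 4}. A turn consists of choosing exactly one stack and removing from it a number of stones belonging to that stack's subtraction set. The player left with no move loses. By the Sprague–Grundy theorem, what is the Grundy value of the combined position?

3

Stack A, S = {1, 2, 3, 8, 9}:
G(0) = 0
G(1) = mex{0} = 1
G(2) = mex{1,0} = 2
G(3) = mex{2,1,0} = 3
G(4) = mex{3,2,1} = 0
G(5) = mex{0,3,2} = 1
G(6) = mex{1,0,3} = 2
G(7) = mex{2,1,0} = 3
G(8) = mex{3,2,1,0} = 4
G(9) = mex{4,3,2,1,0} = 5
G(10) = mex{5,4,3,2,1} = 0
G(11) = mex{0,5,4,3,2} = 1
G(12) = mex{1,0,5,0,3} = 2
G(13) = mex{2,1,0,1,0} = 3
G(14) = mex{3,2,1,2,1} = 0
G(15) = mex{0,3,2,3,2} = 1
G(16) = mex{1,0,3,4,3} = 2
G(17) = mex{2,1,0,5,4} = 3
G_A(17) = 3.
Stack B, S = {1, 3}:
G(0) = 0
G(1) = mex{0} = 1
G(2) = mex{1} = 0
G(3) = mex{0,0} = 1
G(4) = mex{1,1} = 0
G(5) = mex{0,0} = 1
G(6) = mex{1,1} = 0
G(7) = mex{0,0} = 1
G(8) = mex{1,1} = 0
G(9) = mex{0,0} = 1
G(10) = mex{1,1} = 0
G(11) = mex{0,0} = 1
G(12) = mex{1,1} = 0
G(13) = mex{0,0} = 1
G(14) = mex{1,1} = 0
G_B(14) = 0.
Stack C, S = {1, 4}:
G(0) = 0
G(1) = mex{0} = 1
G(2) = mex{1} = 0
G(3) = mex{0} = 1
G(4) = mex{1,0} = 2
G(5) = mex{2,1} = 0
G(6) = mex{0,0} = 1
G(7) = mex{1,1} = 0
G(8) = mex{0,2} = 1
G(9) = mex{1,0} = 2
G(10) = mex{2,1} = 0
G(11) = mex{0,0} = 1
G(12) = mex{1,1} = 0
G(13) = mex{0,2} = 1
G(14) = mex{1,0} = 2
G(15) = mex{2,1} = 0
G(16) = mex{0,0} = 1
G(17) = mex{1,1} = 0
G(18) = mex{0,2} = 1
G(19) = mex{1,0} = 2
G(20) = mex{2,1} = 0
G_C(20) = 0.
Combined Grundy value = 3 ⊕ 0 ⊕ 0 = 3.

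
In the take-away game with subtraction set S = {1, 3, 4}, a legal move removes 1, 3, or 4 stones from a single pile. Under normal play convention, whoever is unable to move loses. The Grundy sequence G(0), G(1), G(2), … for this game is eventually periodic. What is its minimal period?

7

G(0) = 0
G(1) = mex{0} = 1
G(2) = mex{1} = 0
G(3) = mex{0,0} = 1
G(4) = mex{1,1,0} = 2
G(5) = mex{2,0,1} = 3
G(6) = mex{3,1,0} = 2
G(7) = mex{2,2,1} = 0
G(8) = mex{0,3,2} = 1
G(9) = mex{1,2,3} = 0
G(10) = mex{0,0,2} = 1
G(11) = mex{1,1,0} = 2
G(12) = mex{2,0,1} = 3
G(13) = mex{3,1,0} = 2
G(14) = mex{2,2,1} = 0
G(15) = mex{0,3,2} = 1
G(n+7) = G(n) holds for n = 0,…,3 (a full window of length max(S) = 4), so the sequence is purely periodic with period 7.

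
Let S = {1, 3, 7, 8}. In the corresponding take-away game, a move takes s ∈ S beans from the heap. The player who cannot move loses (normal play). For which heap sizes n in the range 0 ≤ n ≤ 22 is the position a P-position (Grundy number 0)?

G(0) = 0
G(1) = mex{0} = 1
G(2) = mex{1} = 0
G(3) = mex{0,0} = 1
G(4) = mex{1,1} = 0
G(5) = mex{0,0} = 1
G(6) = mex{1,1} = 0
G(7) = mex{0,0,0} = 1
G(8) = mex{1,1,1,0} = 2
G(9) = mex{2,0,0,1} = 3
G(10) = mex{3,1,1,0} = 2
G(11) = mex{2,2,0,1} = 3
G(12) = mex{3,3,1,0} = 2
G(13) = mex{2,2,0,1} = 3
G(14) = mex{3,3,1,0} = 2
G(15) = mex{2,2,2,1} = 0
G(16) = mex{0,3,3,2} = 1
G(17) = mex{1,2,2,3} = 0
G(18) = mex{0,0,3,2} = 1
G(19) = mex{1,1,2,3} = 0
G(20) = mex{0,0,3,2} = 1
G(21) = mex{1,1,2,3} = 0
G(22) = mex{0,0,0,2} = 1
P-positions are exactly the n with G(n) = 0.

0, 2, 4, 6, 15, 17, 19, 21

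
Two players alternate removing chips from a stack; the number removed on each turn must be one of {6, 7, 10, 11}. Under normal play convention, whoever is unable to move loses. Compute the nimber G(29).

2

n :  0  1  2  3  4  5  6  7  8  9 10 11 12 13 14 15 16 17 18 19 20 21 22 23 24 25 26 27 28 29
G :  0  0  0  0  0  0  1  1  1  1  1  1  2  2  2  2  2  0  0  0  0  0  0  1  1  1  1  1  1  2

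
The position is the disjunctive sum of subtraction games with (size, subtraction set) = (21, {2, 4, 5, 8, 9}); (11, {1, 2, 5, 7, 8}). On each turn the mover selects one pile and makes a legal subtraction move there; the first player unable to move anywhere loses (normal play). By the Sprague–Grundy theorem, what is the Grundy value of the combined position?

6

Pile A, S = {2, 4, 5, 8, 9}:
G(0) = 0
G(1) = mex{} = 0
G(2) = mex{0} = 1
G(3) = mex{0} = 1
G(4) = mex{1,0} = 2
G(5) = mex{1,0,0} = 2
G(6) = mex{2,1,0} = 3
G(7) = mex{2,1,1} = 0
G(8) = mex{3,2,1,0} = 4
G(9) = mex{0,2,2,0,0} = 1
G(10) = mex{4,3,2,1,0} = 5
G(11) = mex{1,0,3,1,1} = 2
G(12) = mex{5,4,0,2,1} = 3
G(13) = mex{2,1,4,2,2} = 0
G(14) = mex{3,5,1,3,2} = 0
G(15) = mex{0,2,5,0,3} = 1
G(16) = mex{0,3,2,4,0} = 1
G(17) = mex{1,0,3,1,4} = 2
G(18) = mex{1,0,0,5,1} = 2
G(19) = mex{2,1,0,2,5} = 3
G(20) = mex{2,1,1,3,2} = 0
G(21) = mex{3,2,1,0,3} = 4
G_A(21) = 4.
Pile B, S = {1, 2, 5, 7, 8}:
G(0) = 0
G(1) = mex{0} = 1
G(2) = mex{1,0} = 2
G(3) = mex{2,1} = 0
G(4) = mex{0,2} = 1
G(5) = mex{1,0,0} = 2
G(6) = mex{2,1,1} = 0
G(7) = mex{0,2,2,0} = 1
G(8) = mex{1,0,0,1,0} = 2
G(9) = mex{2,1,1,2,1} = 0
G(10) = mex{0,2,2,0,2} = 1
G(11) = mex{1,0,0,1,0} = 2
G_B(11) = 2.
Combined Grundy value = 4 ⊕ 2 = 6.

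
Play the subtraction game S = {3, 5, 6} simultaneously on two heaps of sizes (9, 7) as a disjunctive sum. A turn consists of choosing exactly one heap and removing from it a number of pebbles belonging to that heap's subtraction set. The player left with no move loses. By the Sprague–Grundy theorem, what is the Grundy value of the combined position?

All heaps use S = {3, 5, 6}:
G(0) = 0
G(1) = mex{} = 0
G(2) = mex{} = 0
G(3) = mex{0} = 1
G(4) = mex{0} = 1
G(5) = mex{0,0} = 1
G(6) = mex{1,0,0} = 2
G(7) = mex{1,0,0} = 2
G(8) = mex{1,1,0} = 2
G(9) = mex{2,1,1} = 0
Heap A: G(9) = 0.
Heap B: G(7) = 2.
Combined Grundy value = 0 ⊕ 2 = 2.

2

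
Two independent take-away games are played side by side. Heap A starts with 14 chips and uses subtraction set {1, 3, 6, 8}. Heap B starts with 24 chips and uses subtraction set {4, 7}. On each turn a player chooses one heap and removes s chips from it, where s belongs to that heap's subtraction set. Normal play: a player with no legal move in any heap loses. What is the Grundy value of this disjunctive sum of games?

Heap A, S = {1, 3, 6, 8}:
n :  0  1  2  3  4  5  6  7  8  9 10 11 12 13 14
G :  0  1  0  1  0  1  2  3  2  0  1  0  1  0  1
G_A(14) = 1.
Heap B, S = {4, 7}:
G(0) = 0
G(1) = mex{} = 0
G(2) = mex{} = 0
G(3) = mex{} = 0
G(4) = mex{0} = 1
G(5) = mex{0} = 1
G(6) = mex{0} = 1
G(7) = mex{0,0} = 1
G(8) = mex{1,0} = 2
G(9) = mex{1,0} = 2
G(10) = mex{1,0} = 2
G(11) = mex{1,1} = 0
G(12) = mex{2,1} = 0
G(13) = mex{2,1} = 0
G(14) = mex{2,1} = 0
G(15) = mex{0,2} = 1
G(16) = mex{0,2} = 1
G(17) = mex{0,2} = 1
G(18) = mex{0,0} = 1
G(19) = mex{1,0} = 2
G(20) = mex{1,0} = 2
G(21) = mex{1,0} = 2
G(22) = mex{1,1} = 0
G(23) = mex{2,1} = 0
G(24) = mex{2,1} = 0
G_B(24) = 0.
Combined Grundy value = 1 ⊕ 0 = 1.

1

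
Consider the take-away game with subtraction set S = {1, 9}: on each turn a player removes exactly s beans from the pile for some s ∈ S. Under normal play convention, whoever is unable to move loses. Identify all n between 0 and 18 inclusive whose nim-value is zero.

n :  0  1  2  3  4  5  6  7  8  9 10 11 12 13 14 15 16 17 18
G :  0  1  0  1  0  1  0  1  0  1  0  1  0  1  0  1  0  1  0
P-positions are exactly the n with G(n) = 0.

0, 2, 4, 6, 8, 10, 12, 14, 16, 18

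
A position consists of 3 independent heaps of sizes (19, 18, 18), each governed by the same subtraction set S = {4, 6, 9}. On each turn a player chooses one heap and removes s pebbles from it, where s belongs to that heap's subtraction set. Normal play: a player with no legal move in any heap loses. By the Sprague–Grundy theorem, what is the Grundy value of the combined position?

All heaps use S = {4, 6, 9}:
G(0) = 0
G(1) = mex{} = 0
G(2) = mex{} = 0
G(3) = mex{} = 0
G(4) = mex{0} = 1
G(5) = mex{0} = 1
G(6) = mex{0,0} = 1
G(7) = mex{0,0} = 1
G(8) = mex{1,0} = 2
G(9) = mex{1,0,0} = 2
G(10) = mex{1,1,0} = 2
G(11) = mex{1,1,0} = 2
G(12) = mex{2,1,0} = 3
G(13) = mex{2,1,1} = 0
G(14) = mex{2,2,1} = 0
G(15) = mex{2,2,1} = 0
G(16) = mex{3,2,1} = 0
G(17) = mex{0,2,2} = 1
G(18) = mex{0,3,2} = 1
G(19) = mex{0,0,2} = 1
Heap A: G(19) = 1.
Heap B: G(18) = 1.
Heap C: G(18) = 1.
Combined Grundy value = 1 ⊕ 1 ⊕ 1 = 1.

1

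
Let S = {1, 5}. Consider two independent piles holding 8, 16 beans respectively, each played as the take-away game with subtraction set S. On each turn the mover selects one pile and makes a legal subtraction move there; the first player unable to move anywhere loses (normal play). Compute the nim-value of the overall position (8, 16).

All piles use S = {1, 5}:
n :  0  1  2  3  4  5  6  7  8  9 10 11 12 13 14 15 16
G :  0  1  0  1  0  1  0  1  0  1  0  1  0  1  0  1  0
Pile A: G(8) = 0.
Pile B: G(16) = 0.
Combined Grundy value = 0 ⊕ 0 = 0.

0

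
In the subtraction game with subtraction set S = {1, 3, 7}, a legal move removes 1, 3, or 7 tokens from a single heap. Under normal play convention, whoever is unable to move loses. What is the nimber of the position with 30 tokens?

G(0) = 0
G(1) = mex{0} = 1
G(2) = mex{1} = 0
G(3) = mex{0,0} = 1
G(4) = mex{1,1} = 0
G(5) = mex{0,0} = 1
G(6) = mex{1,1} = 0
G(7) = mex{0,0,0} = 1
G(8) = mex{1,1,1} = 0
G(9) = mex{0,0,0} = 1
G(10) = mex{1,1,1} = 0
G(11) = mex{0,0,0} = 1
G(12) = mex{1,1,1} = 0
G(13) = mex{0,0,0} = 1
G(14) = mex{1,1,1} = 0
G(15) = mex{0,0,0} = 1
G(16) = mex{1,1,1} = 0
G(17) = mex{0,0,0} = 1
G(18) = mex{1,1,1} = 0
G(19) = mex{0,0,0} = 1
G(20) = mex{1,1,1} = 0
G(21) = mex{0,0,0} = 1
G(22) = mex{1,1,1} = 0
G(23) = mex{0,0,0} = 1
G(24) = mex{1,1,1} = 0
G(25) = mex{0,0,0} = 1
G(26) = mex{1,1,1} = 0
G(27) = mex{0,0,0} = 1
G(28) = mex{1,1,1} = 0
G(29) = mex{0,0,0} = 1
G(30) = mex{1,1,1} = 0

0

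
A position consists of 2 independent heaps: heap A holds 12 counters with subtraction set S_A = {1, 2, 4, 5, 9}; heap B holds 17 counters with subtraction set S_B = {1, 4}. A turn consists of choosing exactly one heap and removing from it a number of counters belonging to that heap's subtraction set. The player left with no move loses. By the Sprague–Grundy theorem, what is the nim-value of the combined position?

3

Heap A, S = {1, 2, 4, 5, 9}:
G(0) = 0
G(1) = mex{0} = 1
G(2) = mex{1,0} = 2
G(3) = mex{2,1} = 0
G(4) = mex{0,2,0} = 1
G(5) = mex{1,0,1,0} = 2
G(6) = mex{2,1,2,1} = 0
G(7) = mex{0,2,0,2} = 1
G(8) = mex{1,0,1,0} = 2
G(9) = mex{2,1,2,1,0} = 3
G(10) = mex{3,2,0,2,1} = 4
G(11) = mex{4,3,1,0,2} = 5
G(12) = mex{5,4,2,1,0} = 3
G_A(12) = 3.
Heap B, S = {1, 4}:
n :  0  1  2  3  4  5  6  7  8  9 10 11 12 13 14 15 16 17
G :  0  1  0  1  2  0  1  0  1  2  0  1  0  1  2  0  1  0
G_B(17) = 0.
Combined Grundy value = 3 ⊕ 0 = 3.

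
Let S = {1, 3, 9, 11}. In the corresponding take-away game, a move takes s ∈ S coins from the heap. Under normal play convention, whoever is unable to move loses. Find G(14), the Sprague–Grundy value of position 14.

0

n :  0  1  2  3  4  5  6  7  8  9 10 11 12 13 14
G :  0  1  0  1  0  1  0  1  0  1  0  1  0  1  0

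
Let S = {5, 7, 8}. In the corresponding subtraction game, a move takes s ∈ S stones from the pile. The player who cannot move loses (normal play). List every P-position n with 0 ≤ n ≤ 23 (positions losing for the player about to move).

0, 1, 2, 3, 4, 13, 14, 15, 16, 17

G(0) = 0
G(1) = mex{} = 0
G(2) = mex{} = 0
G(3) = mex{} = 0
G(4) = mex{} = 0
G(5) = mex{0} = 1
G(6) = mex{0} = 1
G(7) = mex{0,0} = 1
G(8) = mex{0,0,0} = 1
G(9) = mex{0,0,0} = 1
G(10) = mex{1,0,0} = 2
G(11) = mex{1,0,0} = 2
G(12) = mex{1,1,0} = 2
G(13) = mex{1,1,1} = 0
G(14) = mex{1,1,1} = 0
G(15) = mex{2,1,1} = 0
G(16) = mex{2,1,1} = 0
G(17) = mex{2,2,1} = 0
G(18) = mex{0,2,2} = 1
G(19) = mex{0,2,2} = 1
G(20) = mex{0,0,2} = 1
G(21) = mex{0,0,0} = 1
G(22) = mex{0,0,0} = 1
G(23) = mex{1,0,0} = 2
P-positions are exactly the n with G(n) = 0.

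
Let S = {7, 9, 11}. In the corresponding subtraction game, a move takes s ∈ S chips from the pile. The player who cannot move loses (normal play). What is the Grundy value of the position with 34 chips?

n :  0  1  2  3  4  5  6  7  8  9 10 11 12 13 14 15 16 17 18 19 20 21 22 23 24 25 26 27 28 29 30 31 32 33 34
G :  0  0  0  0  0  0  0  1  1  1  1  1  1  1  2  2  2  2  0  0  0  0  0  0  0  1  1  1  1  1  1  1  2  2  2

2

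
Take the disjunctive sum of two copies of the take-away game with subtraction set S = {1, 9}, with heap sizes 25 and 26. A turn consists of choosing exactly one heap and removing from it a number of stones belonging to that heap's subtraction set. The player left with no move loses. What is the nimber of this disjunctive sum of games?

1

All heaps use S = {1, 9}:
n :  0  1  2  3  4  5  6  7  8  9 10 11 12 13 14 15 16 17 18 19 20 21 22 23 24 25 26
G :  0  1  0  1  0  1  0  1  0  1  0  1  0  1  0  1  0  1  0  1  0  1  0  1  0  1  0
Heap A: G(25) = 1.
Heap B: G(26) = 0.
Combined Grundy value = 1 ⊕ 0 = 1.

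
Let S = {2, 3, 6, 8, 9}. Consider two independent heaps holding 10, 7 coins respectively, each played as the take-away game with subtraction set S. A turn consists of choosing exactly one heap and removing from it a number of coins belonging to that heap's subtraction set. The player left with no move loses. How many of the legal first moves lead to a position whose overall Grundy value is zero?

2

All heaps use S = {2, 3, 6, 8, 9}:
n :  0  1  2  3  4  5  6  7  8  9 10
G :  0  0  1  1  2  0  3  1  2  2  3
Heap A: G(10) = 3.
Heap B: G(7) = 1.
Combined Grundy value = 3 ⊕ 1 = 2.
A winning move leaves total XOR = 0, i.e. changes one component's Grundy value g to g ⊕ X where X is the current total.
Heap A: need g' = 3⊕2 = 1. Options: 10−2→G=2, 10−3→G=1, 10−6→G=2, 10−8→G=1, 10−9→G=0. Hits: 2.
Heap B: need g' = 1⊕2 = 3. Options: 7−2→G=0, 7−3→G=2, 7−6→G=0. Hits: 0.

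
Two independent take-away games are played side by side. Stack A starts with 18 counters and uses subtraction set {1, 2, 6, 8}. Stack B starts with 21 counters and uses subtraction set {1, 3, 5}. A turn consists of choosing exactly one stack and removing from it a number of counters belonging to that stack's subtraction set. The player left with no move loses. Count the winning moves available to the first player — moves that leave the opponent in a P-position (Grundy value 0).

Stack A, S = {1, 2, 6, 8}:
n :  0  1  2  3  4  5  6  7  8  9 10 11 12 13 14 15 16 17 18
G :  0  1  2  0  1  2  3  0  1  2  0  1  2  3  0  1  2  0  1
G_A(18) = 1.
Stack B, S = {1, 3, 5}:
G(0) = 0
G(1) = mex{0} = 1
G(2) = mex{1} = 0
G(3) = mex{0,0} = 1
G(4) = mex{1,1} = 0
G(5) = mex{0,0,0} = 1
G(6) = mex{1,1,1} = 0
G(7) = mex{0,0,0} = 1
G(8) = mex{1,1,1} = 0
G(9) = mex{0,0,0} = 1
G(10) = mex{1,1,1} = 0
G(11) = mex{0,0,0} = 1
G(12) = mex{1,1,1} = 0
G(13) = mex{0,0,0} = 1
G(14) = mex{1,1,1} = 0
G(15) = mex{0,0,0} = 1
G(16) = mex{1,1,1} = 0
G(17) = mex{0,0,0} = 1
G(18) = mex{1,1,1} = 0
G(19) = mex{0,0,0} = 1
G(20) = mex{1,1,1} = 0
G(21) = mex{0,0,0} = 1
G_B(21) = 1.
Combined Grundy value = 1 ⊕ 1 = 0.
A winning move leaves total XOR = 0, i.e. changes one component's Grundy value g to g ⊕ X where X is the current total.
Stack A: target g' = 1⊕0 = 1, but every legal move changes the Grundy value (mex property), so 0 moves.
Stack B: target g' = 1⊕0 = 1, but every legal move changes the Grundy value (mex property), so 0 moves.

0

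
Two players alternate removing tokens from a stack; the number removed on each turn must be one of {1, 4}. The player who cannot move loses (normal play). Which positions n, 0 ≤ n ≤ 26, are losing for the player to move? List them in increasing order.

0, 2, 5, 7, 10, 12, 15, 17, 20, 22, 25

G(0) = 0
G(1) = mex{0} = 1
G(2) = mex{1} = 0
G(3) = mex{0} = 1
G(4) = mex{1,0} = 2
G(5) = mex{2,1} = 0
G(6) = mex{0,0} = 1
G(7) = mex{1,1} = 0
G(8) = mex{0,2} = 1
G(9) = mex{1,0} = 2
G(10) = mex{2,1} = 0
G(11) = mex{0,0} = 1
G(12) = mex{1,1} = 0
G(13) = mex{0,2} = 1
G(14) = mex{1,0} = 2
G(15) = mex{2,1} = 0
G(16) = mex{0,0} = 1
G(17) = mex{1,1} = 0
G(18) = mex{0,2} = 1
G(19) = mex{1,0} = 2
G(20) = mex{2,1} = 0
G(21) = mex{0,0} = 1
G(22) = mex{1,1} = 0
G(23) = mex{0,2} = 1
G(24) = mex{1,0} = 2
G(25) = mex{2,1} = 0
G(26) = mex{0,0} = 1
P-positions are exactly the n with G(n) = 0.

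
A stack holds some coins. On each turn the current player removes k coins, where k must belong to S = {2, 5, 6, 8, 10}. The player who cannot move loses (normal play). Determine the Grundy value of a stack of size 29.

G(0) = 0
G(1) = mex{} = 0
G(2) = mex{0} = 1
G(3) = mex{0} = 1
G(4) = mex{1} = 0
G(5) = mex{1,0} = 2
G(6) = mex{0,0,0} = 1
G(7) = mex{2,1,0} = 3
G(8) = mex{1,1,1,0} = 2
G(9) = mex{3,0,1,0} = 2
G(10) = mex{2,2,0,1,0} = 3
G(11) = mex{2,1,2,1,0} = 3
G(12) = mex{3,3,1,0,1} = 2
G(13) = mex{3,2,3,2,1} = 0
G(14) = mex{2,2,2,1,0} = 3
G(15) = mex{0,3,2,3,2} = 1
G(16) = mex{3,3,3,2,1} = 0
G(17) = mex{1,2,3,2,3} = 0
G(18) = mex{0,0,2,3,2} = 1
G(19) = mex{0,3,0,3,2} = 1
G(20) = mex{1,1,3,2,3} = 0
G(21) = mex{1,0,1,0,3} = 2
G(22) = mex{0,0,0,3,2} = 1
G(23) = mex{2,1,0,1,0} = 3
G(24) = mex{1,1,1,0,3} = 2
G(25) = mex{3,0,1,0,1} = 2
G(26) = mex{2,2,0,1,0} = 3
G(27) = mex{2,1,2,1,0} = 3
G(28) = mex{3,3,1,0,1} = 2
G(29) = mex{3,2,3,2,1} = 0

0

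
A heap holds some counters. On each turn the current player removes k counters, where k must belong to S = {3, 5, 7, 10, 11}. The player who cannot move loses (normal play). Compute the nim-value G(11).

3

G(0) = 0
G(1) = mex{} = 0
G(2) = mex{} = 0
G(3) = mex{0} = 1
G(4) = mex{0} = 1
G(5) = mex{0,0} = 1
G(6) = mex{1,0} = 2
G(7) = mex{1,0,0} = 2
G(8) = mex{1,1,0} = 2
G(9) = mex{2,1,0} = 3
G(10) = mex{2,1,1,0} = 3
G(11) = mex{2,2,1,0,0} = 3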